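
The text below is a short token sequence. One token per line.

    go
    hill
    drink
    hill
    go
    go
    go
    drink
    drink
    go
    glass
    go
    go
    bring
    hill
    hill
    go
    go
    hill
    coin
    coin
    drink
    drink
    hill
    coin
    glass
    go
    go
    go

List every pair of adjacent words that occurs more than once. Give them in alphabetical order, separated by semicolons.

drink drink; drink hill; glass go; go go; go hill; hill coin; hill go

Bigram counts meeting the condition (more than once):
  drink drink: 2
  drink hill: 2
  glass go: 2
  go go: 6
  go hill: 2
  hill coin: 2
  hill go: 2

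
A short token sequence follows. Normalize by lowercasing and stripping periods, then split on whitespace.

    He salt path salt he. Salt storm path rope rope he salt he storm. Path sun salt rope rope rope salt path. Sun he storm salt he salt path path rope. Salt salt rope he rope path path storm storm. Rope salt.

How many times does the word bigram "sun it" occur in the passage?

Scanning the 41 overlapping bigram windows for "sun it":
  (none found)

0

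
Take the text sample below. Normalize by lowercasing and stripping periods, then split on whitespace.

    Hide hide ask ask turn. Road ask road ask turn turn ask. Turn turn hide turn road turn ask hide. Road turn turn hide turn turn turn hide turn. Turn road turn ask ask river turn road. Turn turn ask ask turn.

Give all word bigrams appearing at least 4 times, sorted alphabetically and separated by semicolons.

Bigram counts meeting the condition (at least 4 times):
  ask turn: 4
  road turn: 4
  turn ask: 4
  turn road: 4
  turn turn: 7

ask turn; road turn; turn ask; turn road; turn turn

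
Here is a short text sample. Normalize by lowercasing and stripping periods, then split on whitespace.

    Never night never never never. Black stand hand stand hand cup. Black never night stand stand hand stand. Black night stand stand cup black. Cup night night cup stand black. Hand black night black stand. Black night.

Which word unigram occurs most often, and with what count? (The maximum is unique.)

Unigram frequencies (highest first):
  stand: 9
  black: 8
  night: 7
  never: 5
  hand: 4
  cup: 4

"stand", 9 times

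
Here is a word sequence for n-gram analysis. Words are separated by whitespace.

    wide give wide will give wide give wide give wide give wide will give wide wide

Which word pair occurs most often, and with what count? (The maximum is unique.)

"give wide", 6 times

Bigram frequencies (highest first):
  give wide: 6
  wide give: 4
  wide will: 2
  will give: 2
  wide wide: 1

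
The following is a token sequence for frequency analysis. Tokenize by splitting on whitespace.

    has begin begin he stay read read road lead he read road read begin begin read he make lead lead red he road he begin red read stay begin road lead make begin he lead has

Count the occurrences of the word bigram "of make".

0

Scanning the 35 overlapping bigram windows for "of make":
  (none found)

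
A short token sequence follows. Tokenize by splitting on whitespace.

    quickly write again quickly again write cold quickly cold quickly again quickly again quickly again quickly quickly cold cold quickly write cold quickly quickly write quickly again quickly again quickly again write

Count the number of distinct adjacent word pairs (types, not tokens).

11

32 tokens → 31 bigram windows in total.
Repeated bigrams (each contributes count−1 duplicates):
  quickly again: 7
  again quickly: 6
  cold quickly: 4
  quickly write: 3
  again write: 2
  quickly cold: 2
  quickly quickly: 2
  write cold: 2
20 duplicate windows → 31 − 20 = 11 distinct.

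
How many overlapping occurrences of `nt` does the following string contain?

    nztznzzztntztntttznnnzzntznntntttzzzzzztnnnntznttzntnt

Sliding a length-2 window over the 54 characters (53 positions):
  position 10–11: nt
  position 14–15: nt
  position 24–25: nt
  position 28–29: nt
  position 30–31: nt
  position 44–45: nt
  position 47–48: nt
  position 51–52: nt
  position 53–54: nt

9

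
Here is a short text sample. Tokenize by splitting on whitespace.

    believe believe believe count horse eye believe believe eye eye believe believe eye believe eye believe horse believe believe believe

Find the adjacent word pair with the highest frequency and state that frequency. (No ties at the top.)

"believe believe", 6 times

Bigram frequencies (highest first):
  believe believe: 6
  eye believe: 4
  believe eye: 3
  believe count: 1
  count horse: 1
  horse eye: 1
  … (3 more, each ≤ 1)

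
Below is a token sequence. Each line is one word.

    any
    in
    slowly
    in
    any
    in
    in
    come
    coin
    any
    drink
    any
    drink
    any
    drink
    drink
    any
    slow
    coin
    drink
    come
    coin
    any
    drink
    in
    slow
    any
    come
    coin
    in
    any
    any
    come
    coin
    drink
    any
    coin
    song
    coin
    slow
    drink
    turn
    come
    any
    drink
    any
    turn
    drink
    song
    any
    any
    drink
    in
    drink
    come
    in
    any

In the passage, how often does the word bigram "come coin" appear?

Scanning the 56 overlapping bigram windows for "come coin":
  position 8–9: come coin
  position 21–22: come coin
  position 28–29: come coin
  position 33–34: come coin

4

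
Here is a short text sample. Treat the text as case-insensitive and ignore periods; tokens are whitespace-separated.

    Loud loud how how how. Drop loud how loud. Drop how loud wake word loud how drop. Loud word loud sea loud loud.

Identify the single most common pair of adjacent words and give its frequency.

"loud how", 3 times

Bigram frequencies (highest first):
  loud how: 3
  loud loud: 2
  how how: 2
  how drop: 2
  drop loud: 2
  how loud: 2
  … (8 more, each ≤ 2)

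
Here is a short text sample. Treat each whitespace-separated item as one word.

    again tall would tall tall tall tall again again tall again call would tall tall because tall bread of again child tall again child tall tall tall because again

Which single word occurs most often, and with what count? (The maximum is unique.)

"tall", 13 times

Unigram frequencies (highest first):
  tall: 13
  again: 7
  would: 2
  because: 2
  child: 2
  call: 1
  … (2 more, each ≤ 1)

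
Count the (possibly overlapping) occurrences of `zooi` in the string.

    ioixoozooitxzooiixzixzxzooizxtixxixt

3

Sliding a length-4 window over the 36 characters (33 positions):
  position 7–10: zooi
  position 13–16: zooi
  position 24–27: zooi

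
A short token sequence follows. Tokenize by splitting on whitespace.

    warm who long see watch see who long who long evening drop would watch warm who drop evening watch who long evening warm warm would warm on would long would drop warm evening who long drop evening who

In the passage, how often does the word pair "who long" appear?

5

Scanning the 37 overlapping bigram windows for "who long":
  position 2–3: who long
  position 7–8: who long
  position 9–10: who long
  position 20–21: who long
  position 34–35: who long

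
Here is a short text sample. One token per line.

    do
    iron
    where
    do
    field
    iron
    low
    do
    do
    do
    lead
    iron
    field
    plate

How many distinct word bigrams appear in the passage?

14 tokens → 13 bigram windows in total.
Repeated bigrams (each contributes count−1 duplicates):
  do do: 2
1 duplicate windows → 13 − 1 = 12 distinct.

12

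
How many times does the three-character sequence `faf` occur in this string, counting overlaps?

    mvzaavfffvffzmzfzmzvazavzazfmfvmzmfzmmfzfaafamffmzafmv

0

Sliding a length-3 window over the 54 characters (52 positions):
  (no match at any position)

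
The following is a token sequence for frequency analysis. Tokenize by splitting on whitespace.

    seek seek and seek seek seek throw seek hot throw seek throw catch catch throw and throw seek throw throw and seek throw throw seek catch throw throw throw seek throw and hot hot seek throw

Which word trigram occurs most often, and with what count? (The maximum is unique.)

Trigram frequencies (highest first):
  throw seek throw: 3
  seek throw throw: 2
  throw throw seek: 2
  seek seek and: 1
  seek and seek: 1
  and seek seek: 1
  … (24 more, each ≤ 1)

"throw seek throw", 3 times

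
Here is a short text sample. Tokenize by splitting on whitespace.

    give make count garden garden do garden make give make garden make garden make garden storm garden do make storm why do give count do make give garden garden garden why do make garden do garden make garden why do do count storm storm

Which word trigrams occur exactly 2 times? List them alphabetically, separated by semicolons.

do garden make; garden do garden; garden why do; make garden make

Trigram counts meeting the condition (exactly 2 times):
  do garden make: 2
  garden do garden: 2
  garden why do: 2
  make garden make: 2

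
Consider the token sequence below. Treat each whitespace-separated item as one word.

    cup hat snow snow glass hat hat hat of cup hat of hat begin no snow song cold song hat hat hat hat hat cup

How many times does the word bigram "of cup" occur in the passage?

1

Scanning the 24 overlapping bigram windows for "of cup":
  position 9–10: of cup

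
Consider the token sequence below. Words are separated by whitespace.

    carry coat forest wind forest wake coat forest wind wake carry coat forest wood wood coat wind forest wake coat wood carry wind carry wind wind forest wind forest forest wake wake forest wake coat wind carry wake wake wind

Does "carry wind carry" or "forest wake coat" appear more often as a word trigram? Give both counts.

"forest wake coat" (3 vs 1)

"carry wind carry": 1 occurrence
"forest wake coat": 3 occurrences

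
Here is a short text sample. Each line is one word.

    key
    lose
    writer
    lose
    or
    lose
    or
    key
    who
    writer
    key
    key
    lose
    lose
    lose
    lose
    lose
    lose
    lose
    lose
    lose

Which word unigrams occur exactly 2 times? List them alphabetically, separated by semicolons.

or; writer

Unigram counts meeting the condition (exactly 2 times):
  or: 2
  writer: 2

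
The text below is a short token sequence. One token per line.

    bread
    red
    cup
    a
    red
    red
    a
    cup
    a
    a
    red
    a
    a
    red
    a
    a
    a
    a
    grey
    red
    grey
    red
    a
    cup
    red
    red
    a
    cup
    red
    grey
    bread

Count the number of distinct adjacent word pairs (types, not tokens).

13

31 tokens → 30 bigram windows in total.
Repeated bigrams (each contributes count−1 duplicates):
  a a: 5
  red a: 5
  a cup: 3
  a red: 3
  cup a: 2
  cup red: 2
  grey red: 2
  red grey: 2
  … (1 more repeated)
17 duplicate windows → 30 − 17 = 13 distinct.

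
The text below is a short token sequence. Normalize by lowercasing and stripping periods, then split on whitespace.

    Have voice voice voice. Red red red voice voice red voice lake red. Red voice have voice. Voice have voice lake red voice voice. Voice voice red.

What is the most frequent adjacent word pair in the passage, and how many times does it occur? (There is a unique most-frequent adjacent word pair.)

Bigram frequencies (highest first):
  voice voice: 7
  red voice: 4
  have voice: 3
  voice red: 3
  red red: 3
  voice lake: 2
  … (2 more, each ≤ 2)

"voice voice", 7 times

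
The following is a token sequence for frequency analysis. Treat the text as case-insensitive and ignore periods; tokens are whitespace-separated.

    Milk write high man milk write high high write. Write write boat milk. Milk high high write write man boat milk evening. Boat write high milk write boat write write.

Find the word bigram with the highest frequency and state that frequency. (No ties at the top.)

Bigram frequencies (highest first):
  write write: 4
  milk write: 3
  write high: 3
  high high: 2
  high write: 2
  write boat: 2
  … (11 more, each ≤ 2)

"write write", 4 times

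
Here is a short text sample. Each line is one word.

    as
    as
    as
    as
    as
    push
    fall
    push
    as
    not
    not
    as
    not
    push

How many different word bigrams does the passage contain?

14 tokens → 13 bigram windows in total.
Repeated bigrams (each contributes count−1 duplicates):
  as as: 4
  as not: 2
4 duplicate windows → 13 − 4 = 9 distinct.

9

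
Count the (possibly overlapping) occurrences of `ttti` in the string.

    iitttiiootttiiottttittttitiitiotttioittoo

Sliding a length-4 window over the 41 characters (38 positions):
  position 3–6: ttti
  position 10–13: ttti
  position 17–20: ttti
  position 22–25: ttti
  position 32–35: ttti

5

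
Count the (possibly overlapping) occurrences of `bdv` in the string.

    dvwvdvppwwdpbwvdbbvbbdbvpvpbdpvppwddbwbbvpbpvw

Sliding a length-3 window over the 46 characters (44 positions):
  (no match at any position)

0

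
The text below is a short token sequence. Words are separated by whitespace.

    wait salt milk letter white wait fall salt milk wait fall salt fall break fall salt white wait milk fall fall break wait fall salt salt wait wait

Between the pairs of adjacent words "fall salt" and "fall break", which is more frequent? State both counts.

"fall salt" (4 vs 2)

"fall salt": 4 occurrences
"fall break": 2 occurrences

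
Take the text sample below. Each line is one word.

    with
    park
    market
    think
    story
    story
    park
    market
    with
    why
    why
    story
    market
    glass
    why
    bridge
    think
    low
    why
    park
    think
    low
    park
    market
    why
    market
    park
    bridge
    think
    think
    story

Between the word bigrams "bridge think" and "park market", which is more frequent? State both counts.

"bridge think": 2 occurrences
"park market": 3 occurrences

"park market" (3 vs 2)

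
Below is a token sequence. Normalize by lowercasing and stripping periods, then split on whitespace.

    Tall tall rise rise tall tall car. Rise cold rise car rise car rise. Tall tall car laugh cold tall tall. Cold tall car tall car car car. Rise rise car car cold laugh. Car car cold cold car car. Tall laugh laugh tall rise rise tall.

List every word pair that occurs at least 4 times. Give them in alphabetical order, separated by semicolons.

Bigram counts meeting the condition (at least 4 times):
  car car: 5
  car rise: 4
  tall car: 4
  tall tall: 4

car car; car rise; tall car; tall tall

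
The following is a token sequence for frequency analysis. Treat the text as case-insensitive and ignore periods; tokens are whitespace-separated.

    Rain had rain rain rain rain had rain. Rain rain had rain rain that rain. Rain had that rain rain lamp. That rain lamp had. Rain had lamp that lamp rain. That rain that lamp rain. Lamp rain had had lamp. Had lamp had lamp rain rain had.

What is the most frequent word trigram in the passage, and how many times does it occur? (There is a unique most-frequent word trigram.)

Trigram frequencies (highest first):
  rain rain had: 4
  rain had rain: 3
  had rain rain: 3
  rain rain rain: 3
  rain that rain: 2
  that rain rain: 2
  … (26 more, each ≤ 2)

"rain rain had", 4 times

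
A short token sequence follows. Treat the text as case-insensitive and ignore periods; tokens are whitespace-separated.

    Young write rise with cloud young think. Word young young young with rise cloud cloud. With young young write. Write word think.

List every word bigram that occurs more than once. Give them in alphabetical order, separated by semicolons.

Bigram counts meeting the condition (more than once):
  young write: 2
  young young: 3

young write; young young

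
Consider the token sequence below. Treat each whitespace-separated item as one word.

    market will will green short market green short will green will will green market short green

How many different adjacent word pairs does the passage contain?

16 tokens → 15 bigram windows in total.
Repeated bigrams (each contributes count−1 duplicates):
  will green: 3
  green short: 2
  will will: 2
4 duplicate windows → 15 − 4 = 11 distinct.

11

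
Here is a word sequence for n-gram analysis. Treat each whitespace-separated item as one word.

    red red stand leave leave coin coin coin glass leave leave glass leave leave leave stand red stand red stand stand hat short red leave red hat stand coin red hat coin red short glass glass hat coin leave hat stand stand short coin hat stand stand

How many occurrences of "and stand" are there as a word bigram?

0

Scanning the 46 overlapping bigram windows for "and stand":
  (none found)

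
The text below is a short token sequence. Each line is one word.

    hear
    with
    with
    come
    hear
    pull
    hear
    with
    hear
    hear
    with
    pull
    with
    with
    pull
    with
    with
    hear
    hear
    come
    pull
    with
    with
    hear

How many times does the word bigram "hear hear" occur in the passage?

2

Scanning the 23 overlapping bigram windows for "hear hear":
  position 9–10: hear hear
  position 18–19: hear hear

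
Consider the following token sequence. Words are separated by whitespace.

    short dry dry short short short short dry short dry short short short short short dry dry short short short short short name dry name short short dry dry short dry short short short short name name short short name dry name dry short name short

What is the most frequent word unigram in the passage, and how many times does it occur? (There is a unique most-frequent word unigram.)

"short", 27 times

Unigram frequencies (highest first):
  short: 27
  dry: 12
  name: 7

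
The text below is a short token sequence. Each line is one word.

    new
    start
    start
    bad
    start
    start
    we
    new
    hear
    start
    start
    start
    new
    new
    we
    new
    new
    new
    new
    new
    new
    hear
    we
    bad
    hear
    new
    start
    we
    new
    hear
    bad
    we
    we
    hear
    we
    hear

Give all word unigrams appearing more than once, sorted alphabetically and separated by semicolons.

Unigram counts meeting the condition (more than once):
  bad: 3
  hear: 6
  new: 12
  start: 8
  we: 7

bad; hear; new; start; we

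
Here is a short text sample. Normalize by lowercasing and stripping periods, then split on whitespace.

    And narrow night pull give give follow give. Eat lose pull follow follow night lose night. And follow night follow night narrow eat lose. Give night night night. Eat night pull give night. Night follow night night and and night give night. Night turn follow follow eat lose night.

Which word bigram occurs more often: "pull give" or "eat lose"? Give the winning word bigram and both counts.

"pull give": 2 occurrences
"eat lose": 3 occurrences

"eat lose" (3 vs 2)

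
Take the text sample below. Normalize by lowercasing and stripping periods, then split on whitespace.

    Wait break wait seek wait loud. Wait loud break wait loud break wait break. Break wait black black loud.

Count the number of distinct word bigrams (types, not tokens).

11

19 tokens → 18 bigram windows in total.
Repeated bigrams (each contributes count−1 duplicates):
  break wait: 4
  wait loud: 3
  loud break: 2
  wait break: 2
7 duplicate windows → 18 − 7 = 11 distinct.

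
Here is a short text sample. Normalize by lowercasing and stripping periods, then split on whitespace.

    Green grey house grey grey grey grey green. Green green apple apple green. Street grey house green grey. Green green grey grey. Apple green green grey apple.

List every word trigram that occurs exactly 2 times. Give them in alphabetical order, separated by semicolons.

green green grey; grey green green; grey grey grey

Trigram counts meeting the condition (exactly 2 times):
  green green grey: 2
  grey green green: 2
  grey grey grey: 2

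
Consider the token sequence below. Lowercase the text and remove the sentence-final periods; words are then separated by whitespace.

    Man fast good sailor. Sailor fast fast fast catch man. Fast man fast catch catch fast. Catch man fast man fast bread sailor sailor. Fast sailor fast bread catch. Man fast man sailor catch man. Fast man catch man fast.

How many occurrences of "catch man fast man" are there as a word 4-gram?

Scanning the 37 overlapping 4-gram windows for "catch man fast man":
  position 9–12: catch man fast man
  position 17–20: catch man fast man
  position 29–32: catch man fast man
  position 34–37: catch man fast man

4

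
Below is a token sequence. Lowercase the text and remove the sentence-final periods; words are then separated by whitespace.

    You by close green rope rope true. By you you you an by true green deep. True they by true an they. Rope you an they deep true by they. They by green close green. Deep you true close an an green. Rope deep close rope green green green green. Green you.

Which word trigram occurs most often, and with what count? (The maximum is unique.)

"green green green", 3 times

Trigram frequencies (highest first):
  green green green: 3
  you by close: 1
  by close green: 1
  close green rope: 1
  green rope rope: 1
  rope rope true: 1
  … (42 more, each ≤ 1)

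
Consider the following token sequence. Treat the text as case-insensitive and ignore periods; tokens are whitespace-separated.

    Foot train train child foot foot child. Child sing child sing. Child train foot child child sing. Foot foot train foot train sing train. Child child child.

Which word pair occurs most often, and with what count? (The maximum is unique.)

Bigram frequencies (highest first):
  child child: 4
  foot train: 3
  child sing: 3
  train child: 2
  foot foot: 2
  foot child: 2
  … (8 more, each ≤ 2)

"child child", 4 times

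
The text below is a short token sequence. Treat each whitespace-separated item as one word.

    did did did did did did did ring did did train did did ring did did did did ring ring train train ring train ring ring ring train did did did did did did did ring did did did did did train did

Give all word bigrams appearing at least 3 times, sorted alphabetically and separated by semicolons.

did did; did ring; ring did; ring ring; ring train; train did

Bigram counts meeting the condition (at least 3 times):
  did did: 21
  did ring: 4
  ring did: 3
  ring ring: 3
  ring train: 3
  train did: 3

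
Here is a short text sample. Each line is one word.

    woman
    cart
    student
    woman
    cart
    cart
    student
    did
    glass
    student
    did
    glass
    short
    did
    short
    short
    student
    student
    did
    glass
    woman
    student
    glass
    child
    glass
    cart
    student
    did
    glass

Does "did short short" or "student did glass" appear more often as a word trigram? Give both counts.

"did short short": 1 occurrence
"student did glass": 4 occurrences

"student did glass" (4 vs 1)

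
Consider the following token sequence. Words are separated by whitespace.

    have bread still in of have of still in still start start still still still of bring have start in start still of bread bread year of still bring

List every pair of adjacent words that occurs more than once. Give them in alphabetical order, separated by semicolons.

of still; start still; still in; still of; still still

Bigram counts meeting the condition (more than once):
  of still: 2
  start still: 2
  still in: 2
  still of: 2
  still still: 2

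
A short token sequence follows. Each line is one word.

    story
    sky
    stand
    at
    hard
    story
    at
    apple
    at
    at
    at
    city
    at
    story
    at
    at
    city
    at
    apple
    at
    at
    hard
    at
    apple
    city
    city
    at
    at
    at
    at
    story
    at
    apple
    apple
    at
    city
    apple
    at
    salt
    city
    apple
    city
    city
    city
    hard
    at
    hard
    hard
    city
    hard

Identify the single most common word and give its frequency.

"at", 20 times

Unigram frequencies (highest first):
  at: 20
  city: 10
  apple: 7
  hard: 6
  story: 4
  sky: 1
  … (2 more, each ≤ 1)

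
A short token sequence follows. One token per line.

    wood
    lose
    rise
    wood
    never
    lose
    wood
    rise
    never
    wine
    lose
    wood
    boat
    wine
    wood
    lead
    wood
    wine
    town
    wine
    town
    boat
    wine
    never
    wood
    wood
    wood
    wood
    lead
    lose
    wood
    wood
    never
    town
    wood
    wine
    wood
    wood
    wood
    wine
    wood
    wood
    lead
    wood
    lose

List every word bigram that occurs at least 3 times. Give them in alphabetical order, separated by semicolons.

Bigram counts meeting the condition (at least 3 times):
  lose wood: 3
  wine wood: 3
  wood lead: 3
  wood wine: 3
  wood wood: 7

lose wood; wine wood; wood lead; wood wine; wood wood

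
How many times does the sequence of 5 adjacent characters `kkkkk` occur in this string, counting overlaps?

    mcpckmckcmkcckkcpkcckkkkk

Sliding a length-5 window over the 25 characters (21 positions):
  position 21–25: kkkkk

1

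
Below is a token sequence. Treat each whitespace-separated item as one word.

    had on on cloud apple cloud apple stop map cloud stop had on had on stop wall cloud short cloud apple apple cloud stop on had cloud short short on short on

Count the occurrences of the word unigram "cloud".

Scanning the 32 tokens for "cloud":
  position 4: cloud
  position 6: cloud
  position 10: cloud
  position 18: cloud
  position 20: cloud
  position 23: cloud
  position 27: cloud

7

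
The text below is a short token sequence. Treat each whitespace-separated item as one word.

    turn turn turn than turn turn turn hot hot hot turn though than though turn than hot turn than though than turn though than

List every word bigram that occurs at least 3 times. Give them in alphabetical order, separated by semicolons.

Bigram counts meeting the condition (at least 3 times):
  though than: 3
  turn than: 3
  turn turn: 4

though than; turn than; turn turn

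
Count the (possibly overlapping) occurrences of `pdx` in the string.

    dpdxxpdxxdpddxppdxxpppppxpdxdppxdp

4

Sliding a length-3 window over the 34 characters (32 positions):
  position 2–4: pdx
  position 6–8: pdx
  position 16–18: pdx
  position 26–28: pdx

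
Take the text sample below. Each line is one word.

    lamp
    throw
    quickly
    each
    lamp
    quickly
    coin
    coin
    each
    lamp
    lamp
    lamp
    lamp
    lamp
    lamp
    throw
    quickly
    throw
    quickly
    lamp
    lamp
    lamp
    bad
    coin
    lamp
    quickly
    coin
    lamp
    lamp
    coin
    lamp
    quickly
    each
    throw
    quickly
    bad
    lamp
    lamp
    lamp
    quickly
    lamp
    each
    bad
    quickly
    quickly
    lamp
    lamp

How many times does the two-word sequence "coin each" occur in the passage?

1

Scanning the 46 overlapping bigram windows for "coin each":
  position 8–9: coin each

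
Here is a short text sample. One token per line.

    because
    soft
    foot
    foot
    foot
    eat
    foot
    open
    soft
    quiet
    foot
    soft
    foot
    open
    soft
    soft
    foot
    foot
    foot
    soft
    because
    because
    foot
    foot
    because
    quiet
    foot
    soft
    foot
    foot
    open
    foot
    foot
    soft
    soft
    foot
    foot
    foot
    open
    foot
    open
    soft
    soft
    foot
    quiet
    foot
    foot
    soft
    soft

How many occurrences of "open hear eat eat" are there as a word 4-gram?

0

Scanning the 46 overlapping 4-gram windows for "open hear eat eat":
  (none found)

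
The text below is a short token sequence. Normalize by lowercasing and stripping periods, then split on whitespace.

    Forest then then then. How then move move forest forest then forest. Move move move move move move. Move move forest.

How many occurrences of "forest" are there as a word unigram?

Scanning the 21 tokens for "forest":
  position 1: forest
  position 9: forest
  position 10: forest
  position 12: forest
  position 21: forest

5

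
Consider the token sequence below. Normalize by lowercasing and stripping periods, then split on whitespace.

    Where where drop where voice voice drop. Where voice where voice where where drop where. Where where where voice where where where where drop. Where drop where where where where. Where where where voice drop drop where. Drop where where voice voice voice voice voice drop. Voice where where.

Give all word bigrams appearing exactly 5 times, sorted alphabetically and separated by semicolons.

voice voice; where drop

Bigram counts meeting the condition (exactly 5 times):
  voice voice: 5
  where drop: 5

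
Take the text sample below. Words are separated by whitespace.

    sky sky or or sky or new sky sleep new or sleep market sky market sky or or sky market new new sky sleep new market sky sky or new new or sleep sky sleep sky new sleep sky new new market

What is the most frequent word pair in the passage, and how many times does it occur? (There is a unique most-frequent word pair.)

Bigram frequencies (highest first):
  sky or: 4
  sky sleep: 3
  market sky: 3
  new new: 3
  sleep sky: 3
  sky sky: 2
  … (13 more, each ≤ 2)

"sky or", 4 times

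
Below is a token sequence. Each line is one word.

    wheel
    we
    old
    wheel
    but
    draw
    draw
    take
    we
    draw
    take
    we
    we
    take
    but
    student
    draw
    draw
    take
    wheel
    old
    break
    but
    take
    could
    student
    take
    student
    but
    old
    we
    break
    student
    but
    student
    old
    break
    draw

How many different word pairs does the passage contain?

30

38 tokens → 37 bigram windows in total.
Repeated bigrams (each contributes count−1 duplicates):
  draw take: 3
  but student: 2
  draw draw: 2
  old break: 2
  student but: 2
  take we: 2
7 duplicate windows → 37 − 7 = 30 distinct.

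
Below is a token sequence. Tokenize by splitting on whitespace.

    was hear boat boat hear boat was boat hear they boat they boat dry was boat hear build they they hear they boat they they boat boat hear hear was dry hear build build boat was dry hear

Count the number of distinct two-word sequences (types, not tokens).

21

38 tokens → 37 bigram windows in total.
Repeated bigrams (each contributes count−1 duplicates):
  boat hear: 4
  they boat: 4
  boat boat: 2
  boat they: 2
  boat was: 2
  dry hear: 2
  hear boat: 2
  hear build: 2
  … (4 more repeated)
16 duplicate windows → 37 − 16 = 21 distinct.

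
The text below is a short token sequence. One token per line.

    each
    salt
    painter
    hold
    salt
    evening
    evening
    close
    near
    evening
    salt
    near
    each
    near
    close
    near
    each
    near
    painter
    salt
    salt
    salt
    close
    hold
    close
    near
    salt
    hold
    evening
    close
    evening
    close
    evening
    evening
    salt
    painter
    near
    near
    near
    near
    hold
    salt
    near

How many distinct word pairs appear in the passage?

43 tokens → 42 bigram windows in total.
Repeated bigrams (each contributes count−1 duplicates):
  close near: 3
  evening close: 3
  near near: 3
  close evening: 2
  each near: 2
  evening evening: 2
  evening salt: 2
  hold salt: 2
  … (4 more repeated)
15 duplicate windows → 42 − 15 = 27 distinct.

27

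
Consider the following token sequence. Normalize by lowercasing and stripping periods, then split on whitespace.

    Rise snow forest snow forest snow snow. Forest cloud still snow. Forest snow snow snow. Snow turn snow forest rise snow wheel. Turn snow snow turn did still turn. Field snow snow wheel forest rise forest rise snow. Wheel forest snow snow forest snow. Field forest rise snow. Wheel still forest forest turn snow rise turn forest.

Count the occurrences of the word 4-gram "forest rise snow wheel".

Scanning the 54 overlapping 4-gram windows for "forest rise snow wheel":
  position 19–22: forest rise snow wheel
  position 36–39: forest rise snow wheel
  position 46–49: forest rise snow wheel

3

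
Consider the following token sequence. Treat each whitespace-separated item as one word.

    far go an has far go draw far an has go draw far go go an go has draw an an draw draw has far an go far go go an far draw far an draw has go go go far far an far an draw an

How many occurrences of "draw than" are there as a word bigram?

Scanning the 46 overlapping bigram windows for "draw than":
  (none found)

0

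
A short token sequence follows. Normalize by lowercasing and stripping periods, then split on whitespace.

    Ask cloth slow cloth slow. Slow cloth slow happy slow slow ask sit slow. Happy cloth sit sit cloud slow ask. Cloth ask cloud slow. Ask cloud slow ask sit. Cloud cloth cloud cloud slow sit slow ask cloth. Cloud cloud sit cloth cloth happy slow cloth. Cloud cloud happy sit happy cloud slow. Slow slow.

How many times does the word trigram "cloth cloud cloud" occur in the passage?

3

Scanning the 54 overlapping trigram windows for "cloth cloud cloud":
  position 32–34: cloth cloud cloud
  position 39–41: cloth cloud cloud
  position 47–49: cloth cloud cloud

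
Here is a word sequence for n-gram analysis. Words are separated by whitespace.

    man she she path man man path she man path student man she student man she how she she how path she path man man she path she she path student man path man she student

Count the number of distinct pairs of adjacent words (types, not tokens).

36 tokens → 35 bigram windows in total.
Repeated bigrams (each contributes count−1 duplicates):
  man she: 5
  she path: 4
  man path: 3
  path man: 3
  path she: 3
  she she: 3
  student man: 3
  man man: 2
  … (3 more repeated)
21 duplicate windows → 35 − 21 = 14 distinct.

14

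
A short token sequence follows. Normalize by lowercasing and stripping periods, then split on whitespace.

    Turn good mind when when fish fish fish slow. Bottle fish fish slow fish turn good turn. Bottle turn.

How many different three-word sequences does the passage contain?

19 tokens → 17 trigram windows in total.
Repeated trigrams (each contributes count−1 duplicates):
  fish fish slow: 2
1 duplicate windows → 17 − 1 = 16 distinct.

16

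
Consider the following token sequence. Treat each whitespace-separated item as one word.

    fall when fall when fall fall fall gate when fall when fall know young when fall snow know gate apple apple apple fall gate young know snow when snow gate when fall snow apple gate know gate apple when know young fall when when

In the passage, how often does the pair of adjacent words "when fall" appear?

Scanning the 43 overlapping bigram windows for "when fall":
  position 2–3: when fall
  position 4–5: when fall
  position 9–10: when fall
  position 11–12: when fall
  position 15–16: when fall
  position 31–32: when fall

6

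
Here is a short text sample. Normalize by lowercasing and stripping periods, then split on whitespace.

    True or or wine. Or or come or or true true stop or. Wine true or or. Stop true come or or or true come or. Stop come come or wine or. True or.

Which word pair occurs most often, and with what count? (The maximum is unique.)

Bigram frequencies (highest first):
  or or: 6
  come or: 4
  true or: 3
  or wine: 3
  or true: 3
  wine or: 2
  … (10 more, each ≤ 2)

"or or", 6 times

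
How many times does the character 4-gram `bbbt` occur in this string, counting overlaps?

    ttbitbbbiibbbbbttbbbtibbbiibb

Sliding a length-4 window over the 29 characters (26 positions):
  position 13–16: bbbt
  position 18–21: bbbt

2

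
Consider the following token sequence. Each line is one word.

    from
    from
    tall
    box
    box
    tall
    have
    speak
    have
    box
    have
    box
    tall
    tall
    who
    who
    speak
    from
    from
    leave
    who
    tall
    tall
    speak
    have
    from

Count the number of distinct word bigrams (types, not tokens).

20

26 tokens → 25 bigram windows in total.
Repeated bigrams (each contributes count−1 duplicates):
  box tall: 2
  from from: 2
  have box: 2
  speak have: 2
  tall tall: 2
5 duplicate windows → 25 − 5 = 20 distinct.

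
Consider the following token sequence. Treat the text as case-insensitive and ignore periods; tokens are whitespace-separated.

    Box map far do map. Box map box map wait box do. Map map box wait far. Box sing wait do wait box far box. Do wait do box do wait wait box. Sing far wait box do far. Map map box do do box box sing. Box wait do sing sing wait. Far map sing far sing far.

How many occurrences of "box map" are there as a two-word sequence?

Scanning the 58 overlapping bigram windows for "box map":
  position 1–2: box map
  position 6–7: box map
  position 8–9: box map

3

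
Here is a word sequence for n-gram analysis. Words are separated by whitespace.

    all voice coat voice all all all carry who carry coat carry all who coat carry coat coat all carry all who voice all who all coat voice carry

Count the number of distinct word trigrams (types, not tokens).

29 tokens → 27 trigram windows in total.
Repeated trigrams (each contributes count−1 duplicates):
  carry all who: 2
1 duplicate windows → 27 − 1 = 26 distinct.

26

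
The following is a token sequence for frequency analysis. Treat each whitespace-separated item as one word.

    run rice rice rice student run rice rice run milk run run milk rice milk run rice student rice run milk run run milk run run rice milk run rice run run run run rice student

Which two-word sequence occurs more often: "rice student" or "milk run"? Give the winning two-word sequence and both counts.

"milk run" (5 vs 3)

"rice student": 3 occurrences
"milk run": 5 occurrences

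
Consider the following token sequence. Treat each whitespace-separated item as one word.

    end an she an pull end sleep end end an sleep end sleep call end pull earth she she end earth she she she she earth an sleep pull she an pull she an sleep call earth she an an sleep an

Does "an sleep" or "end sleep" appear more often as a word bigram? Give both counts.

"an sleep": 4 occurrences
"end sleep": 2 occurrences

"an sleep" (4 vs 2)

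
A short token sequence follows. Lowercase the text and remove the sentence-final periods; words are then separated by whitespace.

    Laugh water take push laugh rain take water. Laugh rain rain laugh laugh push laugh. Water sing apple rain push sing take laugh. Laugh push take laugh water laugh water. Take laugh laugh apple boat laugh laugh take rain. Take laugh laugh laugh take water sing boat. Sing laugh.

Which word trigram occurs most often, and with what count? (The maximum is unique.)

Trigram frequencies (highest first):
  take laugh laugh: 3
  laugh water take: 2
  laugh laugh push: 2
  laugh laugh take: 2
  water take push: 1
  take push laugh: 1
  … (36 more, each ≤ 1)

"take laugh laugh", 3 times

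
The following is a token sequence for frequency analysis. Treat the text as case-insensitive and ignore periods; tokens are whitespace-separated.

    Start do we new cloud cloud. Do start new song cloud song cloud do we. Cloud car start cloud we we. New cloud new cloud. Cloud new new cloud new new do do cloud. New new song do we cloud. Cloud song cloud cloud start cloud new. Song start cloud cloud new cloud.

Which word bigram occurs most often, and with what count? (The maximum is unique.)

"cloud new", 6 times

Bigram frequencies (highest first):
  cloud new: 6
  new cloud: 5
  cloud cloud: 5
  do we: 3
  new song: 3
  song cloud: 3
  … (19 more, each ≤ 3)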